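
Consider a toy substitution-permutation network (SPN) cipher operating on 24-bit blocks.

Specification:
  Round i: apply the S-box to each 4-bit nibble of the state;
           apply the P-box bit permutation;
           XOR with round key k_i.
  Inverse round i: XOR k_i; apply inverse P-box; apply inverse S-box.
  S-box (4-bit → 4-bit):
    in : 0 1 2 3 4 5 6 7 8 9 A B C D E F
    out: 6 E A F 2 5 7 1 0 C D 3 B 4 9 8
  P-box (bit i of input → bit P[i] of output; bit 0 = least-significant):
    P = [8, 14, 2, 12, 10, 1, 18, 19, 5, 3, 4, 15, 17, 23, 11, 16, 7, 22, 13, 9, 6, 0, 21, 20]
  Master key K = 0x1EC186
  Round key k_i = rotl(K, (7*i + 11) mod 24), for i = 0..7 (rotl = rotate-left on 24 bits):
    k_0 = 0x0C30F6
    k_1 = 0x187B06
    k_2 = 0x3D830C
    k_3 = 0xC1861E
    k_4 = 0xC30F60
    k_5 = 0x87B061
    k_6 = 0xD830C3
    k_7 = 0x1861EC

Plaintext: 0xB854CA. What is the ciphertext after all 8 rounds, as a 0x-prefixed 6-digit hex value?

0x2E2766

s_0 = plaintext = 0xB854CA
s_1 = Round(s_0, k_0) = 0x062DB9
s_2 = Round(s_1, k_1) = 0xF94F91
s_3 = Round(s_2, k_2) = 0xA17108
s_4 = Round(s_3, k_3) = 0xB72444
s_5 = Round(s_4, k_4) = 0x424FAB
s_6 = Round(s_5, k_5) = 0x4B7760
s_7 = Round(s_6, k_6) = 0x9E7464
s_8 = Round(s_7, k_7) = 0x2E2766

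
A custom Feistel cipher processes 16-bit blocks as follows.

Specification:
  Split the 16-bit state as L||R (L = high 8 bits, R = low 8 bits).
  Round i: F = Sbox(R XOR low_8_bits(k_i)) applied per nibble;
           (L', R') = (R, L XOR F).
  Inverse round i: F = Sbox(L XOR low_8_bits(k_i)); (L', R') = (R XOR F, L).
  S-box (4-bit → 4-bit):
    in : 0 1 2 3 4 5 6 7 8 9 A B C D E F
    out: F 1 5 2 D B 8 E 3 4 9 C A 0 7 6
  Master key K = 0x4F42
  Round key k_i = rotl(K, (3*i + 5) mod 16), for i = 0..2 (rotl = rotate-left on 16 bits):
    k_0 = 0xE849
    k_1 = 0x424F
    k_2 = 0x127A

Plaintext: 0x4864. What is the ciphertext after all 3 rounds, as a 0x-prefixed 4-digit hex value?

0xDA87

s_0 = plaintext = 0x4864
s_1 = Round(s_0, k_0) = 0x6418
s_2 = Round(s_1, k_1) = 0x18DA
s_3 = Round(s_2, k_2) = 0xDA87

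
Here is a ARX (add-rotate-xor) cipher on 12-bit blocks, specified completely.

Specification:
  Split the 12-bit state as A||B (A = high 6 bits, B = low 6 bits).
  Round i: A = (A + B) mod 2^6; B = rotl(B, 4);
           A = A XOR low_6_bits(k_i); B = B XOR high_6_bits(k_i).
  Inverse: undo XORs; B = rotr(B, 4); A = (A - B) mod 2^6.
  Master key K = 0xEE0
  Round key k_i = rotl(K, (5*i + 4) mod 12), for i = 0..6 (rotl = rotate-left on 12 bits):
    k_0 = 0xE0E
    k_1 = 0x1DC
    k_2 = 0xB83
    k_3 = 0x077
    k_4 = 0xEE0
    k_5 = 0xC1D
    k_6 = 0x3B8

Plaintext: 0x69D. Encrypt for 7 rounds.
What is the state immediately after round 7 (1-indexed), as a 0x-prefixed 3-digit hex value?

0x1F4

s_0 = plaintext = 0x69D
s_1 = Round(s_0, k_0) = 0xE6F
s_2 = Round(s_1, k_1) = 0xD3C
s_3 = Round(s_2, k_2) = 0xCE1
s_4 = Round(s_3, k_3) = 0x8D9
s_5 = Round(s_4, k_4) = 0x72D
s_6 = Round(s_5, k_5) = 0x52B
s_7 = Round(s_6, k_6) = 0x1F4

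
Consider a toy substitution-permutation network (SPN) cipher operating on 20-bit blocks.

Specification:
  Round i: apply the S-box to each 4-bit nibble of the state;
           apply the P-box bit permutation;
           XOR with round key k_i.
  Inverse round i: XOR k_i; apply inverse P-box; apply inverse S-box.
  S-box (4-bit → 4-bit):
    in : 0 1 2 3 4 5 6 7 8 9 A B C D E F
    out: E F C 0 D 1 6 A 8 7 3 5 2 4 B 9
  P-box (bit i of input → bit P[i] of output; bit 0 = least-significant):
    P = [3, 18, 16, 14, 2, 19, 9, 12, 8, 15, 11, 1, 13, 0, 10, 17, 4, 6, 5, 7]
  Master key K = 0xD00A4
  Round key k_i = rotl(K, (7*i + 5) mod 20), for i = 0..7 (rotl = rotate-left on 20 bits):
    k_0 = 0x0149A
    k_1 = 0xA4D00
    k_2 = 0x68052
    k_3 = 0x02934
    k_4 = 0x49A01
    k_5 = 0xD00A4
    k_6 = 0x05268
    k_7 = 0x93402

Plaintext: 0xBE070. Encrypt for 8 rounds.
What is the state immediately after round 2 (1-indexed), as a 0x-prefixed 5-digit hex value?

s_0 = plaintext = 0xBE070
s_1 = Round(s_0, k_0) = 0xFECA9
s_2 = Round(s_1, k_1) = 0x5ED9D
s_3 = Round(s_2, k_2) = 0xDAA47
s_4 = Round(s_3, k_3) = 0x4DA11
s_5 = Round(s_4, k_4) = 0x94DBD
s_6 = Round(s_5, k_5) = 0xE2ED0
s_7 = Round(s_6, k_6) = 0x795BA
s_8 = Round(s_7, k_7) = 0xD13CF

0x5ED9D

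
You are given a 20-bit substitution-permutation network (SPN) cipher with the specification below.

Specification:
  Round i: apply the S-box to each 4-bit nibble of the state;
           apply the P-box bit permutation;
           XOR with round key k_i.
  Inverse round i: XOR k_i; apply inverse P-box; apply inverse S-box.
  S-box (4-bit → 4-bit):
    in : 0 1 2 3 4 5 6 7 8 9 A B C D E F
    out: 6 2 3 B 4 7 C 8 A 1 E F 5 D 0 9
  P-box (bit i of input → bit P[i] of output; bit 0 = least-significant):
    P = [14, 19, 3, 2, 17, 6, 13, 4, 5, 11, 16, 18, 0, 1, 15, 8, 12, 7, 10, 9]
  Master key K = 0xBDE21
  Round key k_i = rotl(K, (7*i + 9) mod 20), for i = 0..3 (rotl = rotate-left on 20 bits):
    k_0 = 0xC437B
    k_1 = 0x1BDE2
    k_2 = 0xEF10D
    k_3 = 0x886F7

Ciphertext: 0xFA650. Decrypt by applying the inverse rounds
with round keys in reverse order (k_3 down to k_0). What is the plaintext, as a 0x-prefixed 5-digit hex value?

0xC4DBD

s_0 = ciphertext = 0xFA650
s_1 = InvRound(s_0, k_3) = 0x12DC7
s_2 = InvRound(s_1, k_2) = 0x50A25
s_3 = InvRound(s_2, k_1) = 0xBB707
s_4 = InvRound(s_3, k_0) = 0xC4DBD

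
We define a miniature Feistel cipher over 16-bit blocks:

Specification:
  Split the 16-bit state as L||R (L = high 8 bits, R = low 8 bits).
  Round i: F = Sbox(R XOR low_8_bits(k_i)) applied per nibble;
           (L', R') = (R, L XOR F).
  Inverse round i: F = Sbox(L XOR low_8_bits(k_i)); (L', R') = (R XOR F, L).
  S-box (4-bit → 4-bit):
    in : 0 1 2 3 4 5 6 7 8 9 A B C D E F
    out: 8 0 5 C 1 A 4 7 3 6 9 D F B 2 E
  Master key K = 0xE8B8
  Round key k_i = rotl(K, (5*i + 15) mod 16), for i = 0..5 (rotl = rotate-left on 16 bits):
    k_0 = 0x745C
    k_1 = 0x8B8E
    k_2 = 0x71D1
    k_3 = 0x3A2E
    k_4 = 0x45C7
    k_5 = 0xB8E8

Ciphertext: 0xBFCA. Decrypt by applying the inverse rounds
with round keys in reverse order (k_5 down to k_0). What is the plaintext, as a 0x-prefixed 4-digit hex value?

s_0 = ciphertext = 0xBFCA
s_1 = InvRound(s_0, k_5) = 0x6DBF
s_2 = InvRound(s_1, k_4) = 0x266D
s_3 = InvRound(s_2, k_3) = 0xEE26
s_4 = InvRound(s_3, k_2) = 0xE8EE
s_5 = InvRound(s_4, k_1) = 0xAAE8
s_6 = InvRound(s_5, k_0) = 0x0CAA

0x0CAA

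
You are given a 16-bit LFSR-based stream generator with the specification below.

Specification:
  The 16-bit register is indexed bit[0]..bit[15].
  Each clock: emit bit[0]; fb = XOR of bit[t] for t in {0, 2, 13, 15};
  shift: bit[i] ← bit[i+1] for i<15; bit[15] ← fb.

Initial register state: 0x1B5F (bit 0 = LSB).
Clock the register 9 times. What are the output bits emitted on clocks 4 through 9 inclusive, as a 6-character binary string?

reg_0 = 0x1B5F
clock 1: out=1, reg = 0x0DAF
clock 2: out=1, reg = 0x06D7
clock 3: out=1, reg = 0x036B
clock 4: out=1, reg = 0x81B5
clock 5: out=1, reg = 0xC0DA
clock 6: out=0, reg = 0xE06D
clock 7: out=1, reg = 0x7036
clock 8: out=0, reg = 0x381B
clock 9: out=1, reg = 0x1C0D

110101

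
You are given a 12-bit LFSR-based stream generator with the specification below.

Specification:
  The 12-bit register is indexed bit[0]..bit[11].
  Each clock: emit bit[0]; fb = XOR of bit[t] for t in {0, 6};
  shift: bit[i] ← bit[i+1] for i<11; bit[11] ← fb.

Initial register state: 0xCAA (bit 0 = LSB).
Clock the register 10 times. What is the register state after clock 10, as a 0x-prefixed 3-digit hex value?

reg_0 = 0xCAA
clock 1: out=0, reg = 0x655
clock 2: out=1, reg = 0x32A
clock 3: out=0, reg = 0x195
clock 4: out=1, reg = 0x8CA
clock 5: out=0, reg = 0xC65
clock 6: out=1, reg = 0x632
clock 7: out=0, reg = 0x319
clock 8: out=1, reg = 0x98C
clock 9: out=0, reg = 0x4C6
clock 10: out=0, reg = 0xA63

0xA63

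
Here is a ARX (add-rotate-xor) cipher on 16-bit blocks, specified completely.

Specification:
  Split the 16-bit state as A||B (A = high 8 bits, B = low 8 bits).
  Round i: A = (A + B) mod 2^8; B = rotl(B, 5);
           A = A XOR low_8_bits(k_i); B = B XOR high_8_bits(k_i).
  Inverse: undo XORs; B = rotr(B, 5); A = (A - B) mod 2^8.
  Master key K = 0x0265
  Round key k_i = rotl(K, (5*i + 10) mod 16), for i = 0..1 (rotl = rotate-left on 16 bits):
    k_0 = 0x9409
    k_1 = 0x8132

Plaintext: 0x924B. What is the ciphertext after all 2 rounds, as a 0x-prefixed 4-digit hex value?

s_0 = plaintext = 0x924B
s_1 = Round(s_0, k_0) = 0xD4FD
s_2 = Round(s_1, k_1) = 0xE33E

0xE33E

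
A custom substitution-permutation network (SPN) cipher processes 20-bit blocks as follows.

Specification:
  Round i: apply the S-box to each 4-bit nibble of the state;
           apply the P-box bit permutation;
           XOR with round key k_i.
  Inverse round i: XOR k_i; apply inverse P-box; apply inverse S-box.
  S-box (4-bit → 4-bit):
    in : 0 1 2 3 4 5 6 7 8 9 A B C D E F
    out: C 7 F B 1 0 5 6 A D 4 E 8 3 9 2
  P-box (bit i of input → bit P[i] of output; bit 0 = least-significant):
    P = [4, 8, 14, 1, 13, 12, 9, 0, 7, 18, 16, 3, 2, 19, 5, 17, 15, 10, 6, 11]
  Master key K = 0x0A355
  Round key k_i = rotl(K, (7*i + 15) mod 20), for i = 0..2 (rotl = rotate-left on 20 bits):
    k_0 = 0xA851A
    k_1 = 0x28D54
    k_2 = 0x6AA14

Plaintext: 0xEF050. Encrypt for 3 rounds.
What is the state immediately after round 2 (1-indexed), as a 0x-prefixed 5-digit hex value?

0x673D2

s_0 = plaintext = 0xEF050
s_1 = Round(s_0, k_0) = 0x34D10
s_2 = Round(s_1, k_1) = 0x673D2
s_3 = Round(s_2, k_2) = 0xA5BEE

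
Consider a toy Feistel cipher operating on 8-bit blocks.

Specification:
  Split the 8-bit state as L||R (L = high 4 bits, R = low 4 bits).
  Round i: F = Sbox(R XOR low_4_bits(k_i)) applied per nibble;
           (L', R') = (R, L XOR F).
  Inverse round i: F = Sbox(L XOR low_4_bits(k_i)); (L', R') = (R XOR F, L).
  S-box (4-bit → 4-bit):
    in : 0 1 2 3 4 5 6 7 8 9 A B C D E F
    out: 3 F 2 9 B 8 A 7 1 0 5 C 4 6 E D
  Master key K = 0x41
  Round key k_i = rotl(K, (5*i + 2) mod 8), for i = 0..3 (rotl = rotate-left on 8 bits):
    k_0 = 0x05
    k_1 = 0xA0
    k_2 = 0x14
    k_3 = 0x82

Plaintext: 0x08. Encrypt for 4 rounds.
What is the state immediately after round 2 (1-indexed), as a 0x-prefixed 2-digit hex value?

s_0 = plaintext = 0x08
s_1 = Round(s_0, k_0) = 0x86
s_2 = Round(s_1, k_1) = 0x62
s_3 = Round(s_2, k_2) = 0x2C
s_4 = Round(s_3, k_3) = 0xCC

0x62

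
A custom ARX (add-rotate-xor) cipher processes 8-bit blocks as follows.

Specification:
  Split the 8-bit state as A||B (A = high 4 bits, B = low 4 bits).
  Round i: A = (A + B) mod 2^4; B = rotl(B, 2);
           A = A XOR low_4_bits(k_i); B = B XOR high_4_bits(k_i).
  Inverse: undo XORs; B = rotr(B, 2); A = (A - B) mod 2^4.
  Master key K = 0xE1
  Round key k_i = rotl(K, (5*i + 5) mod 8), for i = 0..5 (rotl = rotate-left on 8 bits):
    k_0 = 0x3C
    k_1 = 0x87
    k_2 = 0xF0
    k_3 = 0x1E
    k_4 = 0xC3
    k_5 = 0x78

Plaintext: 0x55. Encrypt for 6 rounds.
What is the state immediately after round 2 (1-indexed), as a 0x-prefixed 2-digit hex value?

0xB1

s_0 = plaintext = 0x55
s_1 = Round(s_0, k_0) = 0x66
s_2 = Round(s_1, k_1) = 0xB1
s_3 = Round(s_2, k_2) = 0xCB
s_4 = Round(s_3, k_3) = 0x9F
s_5 = Round(s_4, k_4) = 0xB3
s_6 = Round(s_5, k_5) = 0x6B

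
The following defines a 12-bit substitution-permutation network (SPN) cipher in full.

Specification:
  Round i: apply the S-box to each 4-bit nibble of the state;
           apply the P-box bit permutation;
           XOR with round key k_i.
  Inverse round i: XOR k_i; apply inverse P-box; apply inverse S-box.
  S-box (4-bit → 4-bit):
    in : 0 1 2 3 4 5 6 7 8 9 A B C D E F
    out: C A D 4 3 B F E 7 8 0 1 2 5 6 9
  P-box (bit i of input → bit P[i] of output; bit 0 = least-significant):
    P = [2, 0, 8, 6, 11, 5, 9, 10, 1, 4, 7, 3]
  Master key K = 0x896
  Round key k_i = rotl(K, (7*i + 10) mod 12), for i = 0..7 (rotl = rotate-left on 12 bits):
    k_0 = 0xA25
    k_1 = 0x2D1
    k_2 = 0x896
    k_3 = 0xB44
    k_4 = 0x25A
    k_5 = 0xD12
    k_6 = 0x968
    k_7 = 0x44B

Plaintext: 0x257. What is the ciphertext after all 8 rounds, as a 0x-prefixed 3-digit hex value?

s_0 = plaintext = 0x257
s_1 = Round(s_0, k_0) = 0x7CE
s_2 = Round(s_1, k_1) = 0x368
s_3 = Round(s_2, k_2) = 0x733
s_4 = Round(s_3, k_3) = 0x8DC
s_5 = Round(s_4, k_4) = 0x8C9
s_6 = Round(s_5, k_5) = 0xDE0
s_7 = Round(s_6, k_6) = 0xA8A
s_8 = Round(s_7, k_7) = 0xE6B

0xE6B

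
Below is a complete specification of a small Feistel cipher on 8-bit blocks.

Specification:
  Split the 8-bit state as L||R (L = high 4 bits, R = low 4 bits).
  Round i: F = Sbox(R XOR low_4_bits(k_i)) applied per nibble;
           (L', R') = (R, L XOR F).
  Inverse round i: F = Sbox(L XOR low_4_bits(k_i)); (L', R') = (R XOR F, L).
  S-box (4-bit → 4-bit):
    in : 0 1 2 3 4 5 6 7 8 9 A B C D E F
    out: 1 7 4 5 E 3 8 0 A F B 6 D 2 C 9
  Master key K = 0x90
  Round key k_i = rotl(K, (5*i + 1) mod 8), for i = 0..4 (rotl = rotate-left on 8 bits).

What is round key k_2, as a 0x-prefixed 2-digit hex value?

0x84

K = 0x90
k_0 = rotl(K, (5*0+1) mod 8) = rotl(K, 1) = 0x21
k_1 = rotl(K, (5*1+1) mod 8) = rotl(K, 6) = 0x24
k_2 = rotl(K, (5*2+1) mod 8) = rotl(K, 3) = 0x84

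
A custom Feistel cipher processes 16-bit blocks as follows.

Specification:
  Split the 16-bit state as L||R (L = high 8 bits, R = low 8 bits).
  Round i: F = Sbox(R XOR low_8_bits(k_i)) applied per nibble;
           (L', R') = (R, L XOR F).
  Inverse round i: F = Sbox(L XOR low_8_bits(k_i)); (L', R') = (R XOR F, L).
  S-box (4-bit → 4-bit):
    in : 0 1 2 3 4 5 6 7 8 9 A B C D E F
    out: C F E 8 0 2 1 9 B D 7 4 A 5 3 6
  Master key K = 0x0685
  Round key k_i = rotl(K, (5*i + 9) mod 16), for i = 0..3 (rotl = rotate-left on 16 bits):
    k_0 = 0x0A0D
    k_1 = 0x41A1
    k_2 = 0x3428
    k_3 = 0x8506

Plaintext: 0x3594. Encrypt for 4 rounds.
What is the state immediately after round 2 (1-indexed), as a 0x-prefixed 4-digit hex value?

0xE899

s_0 = plaintext = 0x3594
s_1 = Round(s_0, k_0) = 0x94E8
s_2 = Round(s_1, k_1) = 0xE899
s_3 = Round(s_2, k_2) = 0x99A7
s_4 = Round(s_3, k_3) = 0xA7E6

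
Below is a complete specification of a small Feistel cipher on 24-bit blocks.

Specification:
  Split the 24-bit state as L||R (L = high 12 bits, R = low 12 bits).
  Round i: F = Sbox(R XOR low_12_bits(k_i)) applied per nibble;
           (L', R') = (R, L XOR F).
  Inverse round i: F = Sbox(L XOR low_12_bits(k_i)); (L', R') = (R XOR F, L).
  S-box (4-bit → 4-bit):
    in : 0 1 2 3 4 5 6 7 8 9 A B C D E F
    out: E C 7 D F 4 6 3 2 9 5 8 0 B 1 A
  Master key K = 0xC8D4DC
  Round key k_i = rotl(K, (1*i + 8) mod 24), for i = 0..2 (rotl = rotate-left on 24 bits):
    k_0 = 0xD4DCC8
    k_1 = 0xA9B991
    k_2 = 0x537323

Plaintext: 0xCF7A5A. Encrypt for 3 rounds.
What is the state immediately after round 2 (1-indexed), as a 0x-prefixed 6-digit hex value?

s_0 = plaintext = 0xCF7A5A
s_1 = Round(s_0, k_0) = 0xA5AA60
s_2 = Round(s_1, k_1) = 0xA607F6
s_3 = Round(s_2, k_2) = 0x7F65D4

0xA607F6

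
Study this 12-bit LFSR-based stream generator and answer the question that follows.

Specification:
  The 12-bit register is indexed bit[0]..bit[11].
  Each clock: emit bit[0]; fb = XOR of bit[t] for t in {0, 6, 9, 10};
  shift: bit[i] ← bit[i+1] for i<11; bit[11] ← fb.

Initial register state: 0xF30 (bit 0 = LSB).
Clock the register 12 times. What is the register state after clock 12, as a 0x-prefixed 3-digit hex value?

reg_0 = 0xF30
clock 1: out=0, reg = 0x798
clock 2: out=0, reg = 0x3CC
clock 3: out=0, reg = 0x1E6
clock 4: out=0, reg = 0x8F3
clock 5: out=1, reg = 0x479
clock 6: out=1, reg = 0xA3C
clock 7: out=0, reg = 0xD1E
clock 8: out=0, reg = 0xE8F
clock 9: out=1, reg = 0xF47
clock 10: out=1, reg = 0x7A3
clock 11: out=1, reg = 0xBD1
clock 12: out=1, reg = 0xDE8

0xDE8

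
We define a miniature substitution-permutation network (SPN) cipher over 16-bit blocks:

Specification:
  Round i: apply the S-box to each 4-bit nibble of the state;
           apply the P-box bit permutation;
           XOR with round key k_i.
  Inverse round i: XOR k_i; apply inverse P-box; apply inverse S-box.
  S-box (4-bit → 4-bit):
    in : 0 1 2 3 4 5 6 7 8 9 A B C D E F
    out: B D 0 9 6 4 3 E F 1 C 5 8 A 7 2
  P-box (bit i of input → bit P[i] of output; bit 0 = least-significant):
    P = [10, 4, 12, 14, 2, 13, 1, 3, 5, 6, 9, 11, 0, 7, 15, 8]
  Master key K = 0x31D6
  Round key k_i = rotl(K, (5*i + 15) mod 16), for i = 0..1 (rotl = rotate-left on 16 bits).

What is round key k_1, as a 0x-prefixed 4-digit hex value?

K = 0x31D6
k_0 = rotl(K, (5*0+15) mod 16) = rotl(K, 15) = 0x18EB
k_1 = rotl(K, (5*1+15) mod 16) = rotl(K, 4) = 0x1D63

0x1D63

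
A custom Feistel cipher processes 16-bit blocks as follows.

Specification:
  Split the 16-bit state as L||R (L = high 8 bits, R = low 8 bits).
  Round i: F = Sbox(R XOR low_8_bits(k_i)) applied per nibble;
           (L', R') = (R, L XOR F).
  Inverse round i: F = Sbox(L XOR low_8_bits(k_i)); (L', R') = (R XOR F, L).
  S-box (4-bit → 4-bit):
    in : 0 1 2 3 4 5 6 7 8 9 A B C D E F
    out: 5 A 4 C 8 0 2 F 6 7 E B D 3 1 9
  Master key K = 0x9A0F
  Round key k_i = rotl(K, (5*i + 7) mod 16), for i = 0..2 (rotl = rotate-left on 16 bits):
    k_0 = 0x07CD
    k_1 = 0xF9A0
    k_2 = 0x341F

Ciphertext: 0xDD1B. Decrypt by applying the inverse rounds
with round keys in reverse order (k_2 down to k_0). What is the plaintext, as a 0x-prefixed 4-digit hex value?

0x08F4

s_0 = ciphertext = 0xDD1B
s_1 = InvRound(s_0, k_2) = 0xCFDD
s_2 = InvRound(s_1, k_1) = 0xF4CF
s_3 = InvRound(s_2, k_0) = 0x08F4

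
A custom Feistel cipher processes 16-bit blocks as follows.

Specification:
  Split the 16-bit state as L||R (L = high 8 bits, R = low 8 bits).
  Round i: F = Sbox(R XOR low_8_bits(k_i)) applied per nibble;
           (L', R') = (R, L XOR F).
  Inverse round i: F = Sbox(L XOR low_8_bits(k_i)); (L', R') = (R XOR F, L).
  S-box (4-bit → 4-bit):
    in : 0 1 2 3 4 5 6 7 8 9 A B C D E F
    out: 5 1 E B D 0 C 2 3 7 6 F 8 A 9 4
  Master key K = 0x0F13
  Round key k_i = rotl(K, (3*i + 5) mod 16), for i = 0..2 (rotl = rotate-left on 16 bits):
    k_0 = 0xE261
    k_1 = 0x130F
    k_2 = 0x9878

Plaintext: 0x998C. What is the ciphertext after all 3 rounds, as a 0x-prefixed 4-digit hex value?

s_0 = plaintext = 0x998C
s_1 = Round(s_0, k_0) = 0x8C03
s_2 = Round(s_1, k_1) = 0x03D4
s_3 = Round(s_2, k_2) = 0xD46B

0xD46B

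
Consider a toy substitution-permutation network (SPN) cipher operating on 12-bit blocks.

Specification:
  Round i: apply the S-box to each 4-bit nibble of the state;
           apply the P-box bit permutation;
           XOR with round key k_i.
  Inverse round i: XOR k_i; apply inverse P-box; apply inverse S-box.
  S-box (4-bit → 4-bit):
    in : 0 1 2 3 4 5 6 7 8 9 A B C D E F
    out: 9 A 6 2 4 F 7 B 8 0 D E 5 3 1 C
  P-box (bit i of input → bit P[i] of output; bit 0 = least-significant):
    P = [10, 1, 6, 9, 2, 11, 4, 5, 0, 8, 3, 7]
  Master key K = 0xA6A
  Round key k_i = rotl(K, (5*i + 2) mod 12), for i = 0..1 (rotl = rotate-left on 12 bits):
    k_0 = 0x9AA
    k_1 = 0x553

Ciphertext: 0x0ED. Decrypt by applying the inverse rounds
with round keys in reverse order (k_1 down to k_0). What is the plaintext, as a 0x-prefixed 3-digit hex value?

0xEE1

s_0 = ciphertext = 0x0ED
s_1 = InvRound(s_0, k_1) = 0xBAD
s_2 = InvRound(s_1, k_0) = 0xEE1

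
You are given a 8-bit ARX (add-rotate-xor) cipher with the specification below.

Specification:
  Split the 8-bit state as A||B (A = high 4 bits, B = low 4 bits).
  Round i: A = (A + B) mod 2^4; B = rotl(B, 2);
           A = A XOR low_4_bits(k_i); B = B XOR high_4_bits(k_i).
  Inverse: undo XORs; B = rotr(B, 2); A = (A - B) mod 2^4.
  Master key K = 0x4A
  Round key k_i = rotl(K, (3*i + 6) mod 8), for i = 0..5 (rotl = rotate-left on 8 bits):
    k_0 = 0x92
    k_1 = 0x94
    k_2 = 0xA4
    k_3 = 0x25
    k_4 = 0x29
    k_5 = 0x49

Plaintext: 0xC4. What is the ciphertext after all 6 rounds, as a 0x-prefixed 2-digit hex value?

0x5F

s_0 = plaintext = 0xC4
s_1 = Round(s_0, k_0) = 0x28
s_2 = Round(s_1, k_1) = 0xEB
s_3 = Round(s_2, k_2) = 0xD4
s_4 = Round(s_3, k_3) = 0x43
s_5 = Round(s_4, k_4) = 0xEE
s_6 = Round(s_5, k_5) = 0x5F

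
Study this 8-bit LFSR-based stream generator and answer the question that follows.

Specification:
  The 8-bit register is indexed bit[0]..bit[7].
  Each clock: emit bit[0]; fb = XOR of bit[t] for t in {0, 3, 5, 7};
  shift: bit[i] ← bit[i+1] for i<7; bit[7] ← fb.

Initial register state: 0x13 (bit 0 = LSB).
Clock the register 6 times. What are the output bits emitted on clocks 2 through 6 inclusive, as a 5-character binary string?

10010

reg_0 = 0x13
clock 1: out=1, reg = 0x89
clock 2: out=1, reg = 0xC4
clock 3: out=0, reg = 0xE2
clock 4: out=0, reg = 0x71
clock 5: out=1, reg = 0x38
clock 6: out=0, reg = 0x1C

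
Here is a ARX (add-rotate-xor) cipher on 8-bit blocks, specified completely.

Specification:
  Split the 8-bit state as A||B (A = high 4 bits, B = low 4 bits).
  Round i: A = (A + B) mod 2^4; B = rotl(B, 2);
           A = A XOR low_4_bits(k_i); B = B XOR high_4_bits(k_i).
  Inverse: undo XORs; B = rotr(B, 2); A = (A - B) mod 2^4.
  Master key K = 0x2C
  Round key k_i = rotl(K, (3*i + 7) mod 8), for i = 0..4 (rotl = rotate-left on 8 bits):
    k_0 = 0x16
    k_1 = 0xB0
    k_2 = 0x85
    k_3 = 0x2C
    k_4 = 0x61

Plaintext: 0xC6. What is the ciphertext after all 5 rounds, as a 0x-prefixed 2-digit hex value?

0xA0

s_0 = plaintext = 0xC6
s_1 = Round(s_0, k_0) = 0x48
s_2 = Round(s_1, k_1) = 0xC9
s_3 = Round(s_2, k_2) = 0x0E
s_4 = Round(s_3, k_3) = 0x29
s_5 = Round(s_4, k_4) = 0xA0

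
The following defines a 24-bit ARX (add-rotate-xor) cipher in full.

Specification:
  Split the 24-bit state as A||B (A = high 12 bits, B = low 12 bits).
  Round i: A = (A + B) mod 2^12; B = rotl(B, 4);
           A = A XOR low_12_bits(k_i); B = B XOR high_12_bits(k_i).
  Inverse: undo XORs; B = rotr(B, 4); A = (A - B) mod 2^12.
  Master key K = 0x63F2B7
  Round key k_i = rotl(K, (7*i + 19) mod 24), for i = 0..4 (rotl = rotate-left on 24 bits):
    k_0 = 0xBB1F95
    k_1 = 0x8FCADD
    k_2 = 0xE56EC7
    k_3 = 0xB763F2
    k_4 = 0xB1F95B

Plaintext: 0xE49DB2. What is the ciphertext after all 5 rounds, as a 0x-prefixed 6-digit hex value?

0x9FFBAD

s_0 = plaintext = 0xE49DB2
s_1 = Round(s_0, k_0) = 0x46E09C
s_2 = Round(s_1, k_1) = 0xFD713C
s_3 = Round(s_2, k_2) = 0xFD4D97
s_4 = Round(s_3, k_3) = 0xE9920B
s_5 = Round(s_4, k_4) = 0x9FFBAD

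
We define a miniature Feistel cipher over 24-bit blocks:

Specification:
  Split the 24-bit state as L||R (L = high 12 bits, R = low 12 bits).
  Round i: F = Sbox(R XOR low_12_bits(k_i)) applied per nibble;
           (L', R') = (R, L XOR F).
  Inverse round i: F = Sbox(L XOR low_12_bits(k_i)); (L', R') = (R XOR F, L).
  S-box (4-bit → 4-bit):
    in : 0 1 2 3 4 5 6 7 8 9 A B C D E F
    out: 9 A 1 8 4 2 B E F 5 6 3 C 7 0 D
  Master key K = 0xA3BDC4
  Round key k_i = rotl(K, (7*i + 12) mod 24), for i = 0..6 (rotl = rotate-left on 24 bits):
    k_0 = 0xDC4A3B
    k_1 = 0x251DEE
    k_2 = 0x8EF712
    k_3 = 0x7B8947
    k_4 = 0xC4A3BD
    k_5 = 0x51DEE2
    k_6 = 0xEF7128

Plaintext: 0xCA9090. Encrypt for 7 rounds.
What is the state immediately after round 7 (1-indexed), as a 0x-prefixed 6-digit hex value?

s_0 = plaintext = 0xCA9090
s_1 = Round(s_0, k_0) = 0x090ACA
s_2 = Round(s_1, k_1) = 0xACAE84
s_3 = Round(s_2, k_2) = 0xE84F91
s_4 = Round(s_3, k_3) = 0xF915FF
s_5 = Round(s_4, k_4) = 0x5FF4D0
s_6 = Round(s_5, k_5) = 0x4D037E
s_7 = Round(s_6, k_6) = 0x37E5FB

0x37E5FB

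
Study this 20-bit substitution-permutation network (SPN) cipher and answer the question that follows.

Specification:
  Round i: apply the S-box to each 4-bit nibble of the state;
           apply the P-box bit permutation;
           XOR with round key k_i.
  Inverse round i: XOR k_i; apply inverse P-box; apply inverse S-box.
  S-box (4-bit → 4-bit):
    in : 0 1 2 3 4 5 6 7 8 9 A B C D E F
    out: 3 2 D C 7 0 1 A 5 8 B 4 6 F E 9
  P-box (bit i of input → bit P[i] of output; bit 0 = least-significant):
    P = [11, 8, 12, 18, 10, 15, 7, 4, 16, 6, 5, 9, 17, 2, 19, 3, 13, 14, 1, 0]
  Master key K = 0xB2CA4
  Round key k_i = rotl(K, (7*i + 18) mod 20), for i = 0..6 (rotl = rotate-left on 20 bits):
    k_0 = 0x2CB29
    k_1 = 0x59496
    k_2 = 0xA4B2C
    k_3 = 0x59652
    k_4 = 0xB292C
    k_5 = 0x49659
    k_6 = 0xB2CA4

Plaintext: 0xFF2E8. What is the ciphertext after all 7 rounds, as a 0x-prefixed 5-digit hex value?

0x8965F

s_0 = plaintext = 0xFF2E8
s_1 = Round(s_0, k_0) = 0x17190
s_2 = Round(s_1, k_1) = 0x5DDCA
s_3 = Round(s_2, k_2) = 0x5C0C0
s_4 = Round(s_3, k_3) = 0xC1F96
s_5 = Round(s_4, k_4) = 0xA633A
s_6 = Round(s_5, k_5) = 0x2FDE8
s_7 = Round(s_6, k_6) = 0x8965F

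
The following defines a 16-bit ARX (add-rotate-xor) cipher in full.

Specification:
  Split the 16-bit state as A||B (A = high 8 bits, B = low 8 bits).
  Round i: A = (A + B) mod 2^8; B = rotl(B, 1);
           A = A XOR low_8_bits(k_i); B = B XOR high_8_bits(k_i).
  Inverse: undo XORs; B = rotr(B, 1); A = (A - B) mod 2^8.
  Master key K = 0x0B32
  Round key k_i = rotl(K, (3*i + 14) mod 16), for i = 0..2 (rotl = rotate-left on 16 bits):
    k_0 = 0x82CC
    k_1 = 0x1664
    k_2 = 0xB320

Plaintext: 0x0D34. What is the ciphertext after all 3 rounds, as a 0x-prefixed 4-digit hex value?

0xF634

s_0 = plaintext = 0x0D34
s_1 = Round(s_0, k_0) = 0x8DEA
s_2 = Round(s_1, k_1) = 0x13C3
s_3 = Round(s_2, k_2) = 0xF634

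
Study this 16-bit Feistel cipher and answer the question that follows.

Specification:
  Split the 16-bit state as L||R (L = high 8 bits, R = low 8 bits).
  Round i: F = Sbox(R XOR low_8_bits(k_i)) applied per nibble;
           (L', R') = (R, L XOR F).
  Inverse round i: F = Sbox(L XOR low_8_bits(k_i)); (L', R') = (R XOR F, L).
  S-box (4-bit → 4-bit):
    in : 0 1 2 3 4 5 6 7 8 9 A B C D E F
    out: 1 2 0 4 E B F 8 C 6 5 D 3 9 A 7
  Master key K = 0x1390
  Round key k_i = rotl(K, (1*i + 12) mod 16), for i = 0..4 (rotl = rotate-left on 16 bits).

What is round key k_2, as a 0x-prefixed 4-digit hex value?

0x04E4

K = 0x1390
k_0 = rotl(K, (1*0+12) mod 16) = rotl(K, 12) = 0x0139
k_1 = rotl(K, (1*1+12) mod 16) = rotl(K, 13) = 0x0272
k_2 = rotl(K, (1*2+12) mod 16) = rotl(K, 14) = 0x04E4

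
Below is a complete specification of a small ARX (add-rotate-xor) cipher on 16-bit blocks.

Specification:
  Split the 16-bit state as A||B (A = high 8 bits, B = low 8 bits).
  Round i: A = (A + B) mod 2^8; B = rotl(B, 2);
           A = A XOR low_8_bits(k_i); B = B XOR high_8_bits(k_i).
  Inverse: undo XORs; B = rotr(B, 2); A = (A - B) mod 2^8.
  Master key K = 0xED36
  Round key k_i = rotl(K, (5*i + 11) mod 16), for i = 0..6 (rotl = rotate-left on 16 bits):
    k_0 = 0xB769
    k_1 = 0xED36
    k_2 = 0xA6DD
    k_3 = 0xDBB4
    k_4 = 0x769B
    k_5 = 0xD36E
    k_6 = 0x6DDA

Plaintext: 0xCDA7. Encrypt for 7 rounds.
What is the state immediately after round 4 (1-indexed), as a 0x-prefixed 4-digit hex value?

s_0 = plaintext = 0xCDA7
s_1 = Round(s_0, k_0) = 0x1D29
s_2 = Round(s_1, k_1) = 0x7049
s_3 = Round(s_2, k_2) = 0x6483
s_4 = Round(s_3, k_3) = 0x53D5
s_5 = Round(s_4, k_4) = 0xB321
s_6 = Round(s_5, k_5) = 0xBA57
s_7 = Round(s_6, k_6) = 0xCB30

0x53D5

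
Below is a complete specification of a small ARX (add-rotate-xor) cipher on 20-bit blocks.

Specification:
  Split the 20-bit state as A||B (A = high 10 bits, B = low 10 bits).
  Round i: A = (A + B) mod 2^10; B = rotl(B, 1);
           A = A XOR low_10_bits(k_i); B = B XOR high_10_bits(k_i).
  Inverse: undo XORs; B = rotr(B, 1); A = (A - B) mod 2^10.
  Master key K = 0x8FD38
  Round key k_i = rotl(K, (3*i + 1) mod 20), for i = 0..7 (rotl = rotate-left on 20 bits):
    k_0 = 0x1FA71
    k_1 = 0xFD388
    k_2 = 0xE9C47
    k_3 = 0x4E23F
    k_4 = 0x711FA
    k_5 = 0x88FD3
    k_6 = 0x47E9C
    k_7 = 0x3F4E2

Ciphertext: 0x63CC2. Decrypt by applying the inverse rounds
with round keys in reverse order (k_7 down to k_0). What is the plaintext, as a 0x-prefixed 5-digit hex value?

s_0 = ciphertext = 0x63CC2
s_1 = InvRound(s_0, k_7) = 0xD3A1F
s_2 = InvRound(s_1, k_6) = 0x14980
s_3 = InvRound(s_2, k_5) = 0xEC3D1
s_4 = InvRound(s_3, k_4) = 0xD030A
s_5 = InvRound(s_4, k_3) = 0x19919
s_6 = InvRound(s_5, k_2) = 0xB095F
s_7 = InvRound(s_6, k_1) = 0x7D755
s_8 = InvRound(s_7, k_0) = 0xFBF95

0xFBF95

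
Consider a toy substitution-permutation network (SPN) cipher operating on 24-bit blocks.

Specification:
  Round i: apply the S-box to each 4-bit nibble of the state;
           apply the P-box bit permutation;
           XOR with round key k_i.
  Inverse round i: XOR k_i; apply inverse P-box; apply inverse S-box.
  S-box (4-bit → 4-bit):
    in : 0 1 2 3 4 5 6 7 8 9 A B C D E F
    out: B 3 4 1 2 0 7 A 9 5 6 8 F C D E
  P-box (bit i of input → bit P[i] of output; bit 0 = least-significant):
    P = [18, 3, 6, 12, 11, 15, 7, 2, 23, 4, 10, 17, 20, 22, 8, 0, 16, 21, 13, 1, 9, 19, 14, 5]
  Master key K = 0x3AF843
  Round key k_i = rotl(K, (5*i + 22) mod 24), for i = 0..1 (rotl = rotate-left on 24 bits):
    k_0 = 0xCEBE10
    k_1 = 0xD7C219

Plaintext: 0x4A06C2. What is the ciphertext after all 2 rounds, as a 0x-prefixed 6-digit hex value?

s_0 = plaintext = 0x4A06C2
s_1 = Round(s_0, k_0) = 0x3612C5
s_2 = Round(s_1, k_1) = 0xA66C9D

0xA66C9D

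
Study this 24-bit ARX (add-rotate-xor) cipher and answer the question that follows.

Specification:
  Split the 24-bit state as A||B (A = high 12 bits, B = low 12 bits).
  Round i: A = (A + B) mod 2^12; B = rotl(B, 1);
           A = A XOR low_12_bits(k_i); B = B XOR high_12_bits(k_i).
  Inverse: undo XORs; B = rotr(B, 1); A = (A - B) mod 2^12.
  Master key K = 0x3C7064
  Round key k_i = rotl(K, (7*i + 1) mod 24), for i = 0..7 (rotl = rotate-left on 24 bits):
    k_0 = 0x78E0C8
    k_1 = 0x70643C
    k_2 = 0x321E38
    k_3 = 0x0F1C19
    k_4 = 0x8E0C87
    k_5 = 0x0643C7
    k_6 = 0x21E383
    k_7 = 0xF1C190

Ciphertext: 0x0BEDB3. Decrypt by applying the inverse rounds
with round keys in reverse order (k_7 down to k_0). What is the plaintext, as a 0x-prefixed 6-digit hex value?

s_0 = ciphertext = 0x0BEDB3
s_1 = InvRound(s_0, k_7) = 0x7D7957
s_2 = InvRound(s_1, k_6) = 0x6B0DA4
s_3 = InvRound(s_2, k_5) = 0xE976E0
s_4 = InvRound(s_3, k_4) = 0xB10700
s_5 = InvRound(s_4, k_3) = 0xB11BF8
s_6 = InvRound(s_5, k_2) = 0x8BDC6C
s_7 = InvRound(s_6, k_1) = 0x6CC5B5
s_8 = InvRound(s_7, k_0) = 0xCE791D

0xCE791D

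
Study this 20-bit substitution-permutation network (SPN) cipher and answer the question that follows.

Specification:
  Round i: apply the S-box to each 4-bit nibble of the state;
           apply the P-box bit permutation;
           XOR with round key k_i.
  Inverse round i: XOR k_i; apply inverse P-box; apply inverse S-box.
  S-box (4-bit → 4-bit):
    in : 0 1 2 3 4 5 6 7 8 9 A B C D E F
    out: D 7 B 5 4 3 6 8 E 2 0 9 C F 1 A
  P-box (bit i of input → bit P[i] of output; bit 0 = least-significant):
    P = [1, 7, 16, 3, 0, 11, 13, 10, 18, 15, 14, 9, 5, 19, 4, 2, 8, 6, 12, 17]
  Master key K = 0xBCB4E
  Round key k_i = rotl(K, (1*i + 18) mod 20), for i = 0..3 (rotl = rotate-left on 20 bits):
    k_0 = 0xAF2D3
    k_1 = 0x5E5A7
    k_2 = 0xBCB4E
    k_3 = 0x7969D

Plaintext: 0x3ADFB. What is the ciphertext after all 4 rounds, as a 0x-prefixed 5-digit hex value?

0x4113E

s_0 = plaintext = 0x3ADFB
s_1 = Round(s_0, k_0) = 0xE2DD9
s_2 = Round(s_1, k_1) = 0x90A02
s_3 = Round(s_2, k_2) = 0xBEFB1
s_4 = Round(s_3, k_3) = 0x4113E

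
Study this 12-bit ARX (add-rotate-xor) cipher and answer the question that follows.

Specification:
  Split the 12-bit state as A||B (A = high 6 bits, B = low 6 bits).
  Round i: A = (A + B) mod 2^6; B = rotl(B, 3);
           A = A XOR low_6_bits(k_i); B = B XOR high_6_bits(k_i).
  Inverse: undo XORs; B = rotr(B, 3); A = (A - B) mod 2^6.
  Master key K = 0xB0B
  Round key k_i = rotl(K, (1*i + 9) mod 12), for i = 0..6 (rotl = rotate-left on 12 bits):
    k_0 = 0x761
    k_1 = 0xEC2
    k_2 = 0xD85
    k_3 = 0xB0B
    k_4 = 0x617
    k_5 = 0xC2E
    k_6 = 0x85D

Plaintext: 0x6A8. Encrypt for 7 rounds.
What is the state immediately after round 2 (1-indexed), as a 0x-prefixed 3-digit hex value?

s_0 = plaintext = 0x6A8
s_1 = Round(s_0, k_0) = 0x8D8
s_2 = Round(s_1, k_1) = 0xE78
s_3 = Round(s_2, k_2) = 0xD31
s_4 = Round(s_3, k_3) = 0xBA2
s_5 = Round(s_4, k_4) = 0x1CC
s_6 = Round(s_5, k_5) = 0xF51
s_7 = Round(s_6, k_6) = 0x4EB

0xE78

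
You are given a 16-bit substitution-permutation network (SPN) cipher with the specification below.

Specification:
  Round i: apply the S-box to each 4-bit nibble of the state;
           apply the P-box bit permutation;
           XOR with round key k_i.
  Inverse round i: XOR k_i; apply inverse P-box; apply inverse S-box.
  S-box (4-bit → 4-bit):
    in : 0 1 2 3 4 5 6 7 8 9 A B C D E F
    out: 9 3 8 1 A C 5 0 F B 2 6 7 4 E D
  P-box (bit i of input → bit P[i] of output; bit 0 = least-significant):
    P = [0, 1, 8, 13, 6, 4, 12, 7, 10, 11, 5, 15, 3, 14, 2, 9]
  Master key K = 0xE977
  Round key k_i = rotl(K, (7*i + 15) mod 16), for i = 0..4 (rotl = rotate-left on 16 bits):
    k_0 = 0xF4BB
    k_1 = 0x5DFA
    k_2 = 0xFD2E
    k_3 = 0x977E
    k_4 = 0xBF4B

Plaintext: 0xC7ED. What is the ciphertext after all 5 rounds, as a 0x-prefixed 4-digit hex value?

s_0 = plaintext = 0xC7ED
s_1 = Round(s_0, k_0) = 0xA527
s_2 = Round(s_1, k_1) = 0x9D5A
s_3 = Round(s_2, k_2) = 0xAF84
s_4 = Round(s_3, k_3) = 0x638C
s_5 = Round(s_4, k_4) = 0xAA94

0xAA94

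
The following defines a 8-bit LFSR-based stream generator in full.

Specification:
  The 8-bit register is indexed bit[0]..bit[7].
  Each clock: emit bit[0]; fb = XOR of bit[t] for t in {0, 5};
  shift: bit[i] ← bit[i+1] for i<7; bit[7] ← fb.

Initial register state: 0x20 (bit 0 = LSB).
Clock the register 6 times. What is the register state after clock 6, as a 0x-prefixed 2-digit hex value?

reg_0 = 0x20
clock 1: out=0, reg = 0x90
clock 2: out=0, reg = 0x48
clock 3: out=0, reg = 0x24
clock 4: out=0, reg = 0x92
clock 5: out=0, reg = 0x49
clock 6: out=1, reg = 0xA4

0xA4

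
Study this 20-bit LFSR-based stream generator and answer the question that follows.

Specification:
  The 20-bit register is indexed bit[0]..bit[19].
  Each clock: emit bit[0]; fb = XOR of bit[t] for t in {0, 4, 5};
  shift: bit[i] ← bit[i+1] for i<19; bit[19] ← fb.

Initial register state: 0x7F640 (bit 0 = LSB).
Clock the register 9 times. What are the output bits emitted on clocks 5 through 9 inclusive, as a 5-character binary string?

reg_0 = 0x7F640
clock 1: out=0, reg = 0x3FB20
clock 2: out=0, reg = 0x9FD90
clock 3: out=0, reg = 0xCFEC8
clock 4: out=0, reg = 0x67F64
clock 5: out=0, reg = 0xB3FB2
clock 6: out=0, reg = 0x59FD9
clock 7: out=1, reg = 0x2CFEC
clock 8: out=0, reg = 0x967F6
clock 9: out=0, reg = 0x4B3FB

00100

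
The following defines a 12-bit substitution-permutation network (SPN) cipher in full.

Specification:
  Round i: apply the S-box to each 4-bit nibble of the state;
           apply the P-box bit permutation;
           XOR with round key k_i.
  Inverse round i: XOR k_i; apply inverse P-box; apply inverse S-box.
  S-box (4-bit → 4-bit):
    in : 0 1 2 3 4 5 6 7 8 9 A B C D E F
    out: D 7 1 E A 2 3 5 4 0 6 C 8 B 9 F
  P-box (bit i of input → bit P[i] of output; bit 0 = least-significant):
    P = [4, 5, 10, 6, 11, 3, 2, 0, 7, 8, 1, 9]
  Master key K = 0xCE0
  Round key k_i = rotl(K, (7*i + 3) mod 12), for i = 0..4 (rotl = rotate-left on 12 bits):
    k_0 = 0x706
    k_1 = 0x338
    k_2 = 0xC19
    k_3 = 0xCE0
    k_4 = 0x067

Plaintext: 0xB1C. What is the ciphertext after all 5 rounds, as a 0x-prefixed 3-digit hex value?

s_0 = plaintext = 0xB1C
s_1 = Round(s_0, k_0) = 0xD48
s_2 = Round(s_1, k_1) = 0x4B1
s_3 = Round(s_2, k_2) = 0xB2C
s_4 = Round(s_3, k_3) = 0x6A2
s_5 = Round(s_4, k_4) = 0x1FB

0x1FB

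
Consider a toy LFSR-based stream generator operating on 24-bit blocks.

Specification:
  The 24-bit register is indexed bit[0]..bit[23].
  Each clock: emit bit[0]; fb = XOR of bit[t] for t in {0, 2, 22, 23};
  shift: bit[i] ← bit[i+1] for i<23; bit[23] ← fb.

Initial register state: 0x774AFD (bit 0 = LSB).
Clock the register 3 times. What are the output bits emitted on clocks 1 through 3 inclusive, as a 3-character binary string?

101

reg_0 = 0x774AFD
clock 1: out=1, reg = 0xBBA57E
clock 2: out=0, reg = 0x5DD2BF
clock 3: out=1, reg = 0xAEE95F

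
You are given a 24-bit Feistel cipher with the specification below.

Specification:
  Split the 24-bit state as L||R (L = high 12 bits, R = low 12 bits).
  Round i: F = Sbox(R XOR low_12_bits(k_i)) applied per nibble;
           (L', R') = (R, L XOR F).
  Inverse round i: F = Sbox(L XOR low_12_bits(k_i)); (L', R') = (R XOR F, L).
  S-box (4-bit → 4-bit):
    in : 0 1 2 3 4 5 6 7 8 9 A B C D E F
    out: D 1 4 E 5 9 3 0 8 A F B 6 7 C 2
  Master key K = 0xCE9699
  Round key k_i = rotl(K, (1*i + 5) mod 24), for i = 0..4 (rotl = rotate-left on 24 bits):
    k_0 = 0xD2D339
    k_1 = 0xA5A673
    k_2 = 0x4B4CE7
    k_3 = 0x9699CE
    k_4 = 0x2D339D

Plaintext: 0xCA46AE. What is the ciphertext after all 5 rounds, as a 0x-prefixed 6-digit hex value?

s_0 = plaintext = 0xCA46AE
s_1 = Round(s_0, k_0) = 0x6AE504
s_2 = Round(s_1, k_1) = 0x5048AE
s_3 = Round(s_2, k_2) = 0x8AE05E
s_4 = Round(s_3, k_3) = 0x05E203
s_5 = Round(s_4, k_4) = 0x2031F2

0x2031F2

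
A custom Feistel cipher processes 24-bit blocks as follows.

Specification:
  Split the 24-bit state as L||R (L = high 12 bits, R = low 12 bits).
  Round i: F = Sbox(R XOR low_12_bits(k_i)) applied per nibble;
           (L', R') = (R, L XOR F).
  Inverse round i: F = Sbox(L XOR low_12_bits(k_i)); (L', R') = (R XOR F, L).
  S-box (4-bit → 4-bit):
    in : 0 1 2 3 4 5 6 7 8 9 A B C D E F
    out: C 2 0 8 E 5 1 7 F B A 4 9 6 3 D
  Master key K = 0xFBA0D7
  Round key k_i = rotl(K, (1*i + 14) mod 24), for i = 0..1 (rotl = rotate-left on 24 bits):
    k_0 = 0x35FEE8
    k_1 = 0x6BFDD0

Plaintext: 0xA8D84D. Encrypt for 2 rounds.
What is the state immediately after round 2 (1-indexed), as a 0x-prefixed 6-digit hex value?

0xB28992

s_0 = plaintext = 0xA8D84D
s_1 = Round(s_0, k_0) = 0x84DB28
s_2 = Round(s_1, k_1) = 0xB28992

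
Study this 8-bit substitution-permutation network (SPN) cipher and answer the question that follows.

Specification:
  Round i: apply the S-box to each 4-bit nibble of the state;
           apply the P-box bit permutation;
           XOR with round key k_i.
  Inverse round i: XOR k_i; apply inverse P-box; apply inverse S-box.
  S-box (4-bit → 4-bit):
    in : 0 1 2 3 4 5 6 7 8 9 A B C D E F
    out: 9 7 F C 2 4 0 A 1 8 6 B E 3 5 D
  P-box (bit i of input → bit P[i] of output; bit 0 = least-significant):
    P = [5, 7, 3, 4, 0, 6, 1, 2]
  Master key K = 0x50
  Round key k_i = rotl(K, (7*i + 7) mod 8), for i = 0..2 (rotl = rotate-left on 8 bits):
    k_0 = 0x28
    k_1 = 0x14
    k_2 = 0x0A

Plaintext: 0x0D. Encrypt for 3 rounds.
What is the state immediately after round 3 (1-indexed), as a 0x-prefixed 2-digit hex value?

s_0 = plaintext = 0x0D
s_1 = Round(s_0, k_0) = 0x8D
s_2 = Round(s_1, k_1) = 0xB5
s_3 = Round(s_2, k_2) = 0x47

0x47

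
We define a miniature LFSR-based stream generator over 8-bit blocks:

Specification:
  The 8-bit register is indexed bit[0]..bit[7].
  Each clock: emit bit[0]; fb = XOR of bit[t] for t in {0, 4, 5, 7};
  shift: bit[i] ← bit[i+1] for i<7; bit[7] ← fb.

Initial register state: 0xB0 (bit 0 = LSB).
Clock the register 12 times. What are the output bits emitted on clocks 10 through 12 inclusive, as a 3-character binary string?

reg_0 = 0xB0
clock 1: out=0, reg = 0xD8
clock 2: out=0, reg = 0x6C
clock 3: out=0, reg = 0xB6
clock 4: out=0, reg = 0xDB
clock 5: out=1, reg = 0xED
clock 6: out=1, reg = 0xF6
clock 7: out=0, reg = 0xFB
clock 8: out=1, reg = 0x7D
clock 9: out=1, reg = 0xBE
clock 10: out=0, reg = 0xDF
clock 11: out=1, reg = 0xEF
clock 12: out=1, reg = 0xF7

011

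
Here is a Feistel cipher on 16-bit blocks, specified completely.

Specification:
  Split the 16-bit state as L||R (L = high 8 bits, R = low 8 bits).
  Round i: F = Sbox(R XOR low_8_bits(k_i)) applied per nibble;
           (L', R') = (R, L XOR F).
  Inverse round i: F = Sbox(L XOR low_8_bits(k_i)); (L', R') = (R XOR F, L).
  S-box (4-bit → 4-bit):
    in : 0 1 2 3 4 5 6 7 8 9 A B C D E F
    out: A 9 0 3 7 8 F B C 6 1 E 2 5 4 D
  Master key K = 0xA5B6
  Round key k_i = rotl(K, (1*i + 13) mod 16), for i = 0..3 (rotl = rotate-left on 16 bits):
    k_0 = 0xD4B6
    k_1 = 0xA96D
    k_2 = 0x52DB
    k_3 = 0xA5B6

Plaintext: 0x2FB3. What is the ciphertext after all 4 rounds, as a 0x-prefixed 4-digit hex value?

0x81C9

s_0 = plaintext = 0x2FB3
s_1 = Round(s_0, k_0) = 0xB387
s_2 = Round(s_1, k_1) = 0x87F2
s_3 = Round(s_2, k_2) = 0xF281
s_4 = Round(s_3, k_3) = 0x81C9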